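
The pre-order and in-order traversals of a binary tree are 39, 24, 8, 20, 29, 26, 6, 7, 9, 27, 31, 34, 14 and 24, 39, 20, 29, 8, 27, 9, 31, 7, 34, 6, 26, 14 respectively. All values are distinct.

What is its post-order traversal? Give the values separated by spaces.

24 29 20 27 31 9 34 7 6 14 26 8 39

The first element of pre-order is the root; it splits in-order into left and right subtrees.
Root 39: left subtree has 1 node {24}, right has 11 {20, 29, 8, 27, 9, 31, 7, 34, 6, 26, 14}.
  Root 8: left subtree has 2 nodes {20, 29}, right has 8 {27, 9, 31, 7, 34, 6, 26, 14}.
    Root 20: left subtree has 0 nodes { }, right has 1 {29}.
    Root 26: left subtree has 6 nodes {27, 9, 31, 7, 34, 6}, right has 1 {14}.
      Root 6: left subtree has 5 nodes {27, 9, 31, 7, 34}, right has 0 { }.
        Root 7: left subtree has 3 nodes {27, 9, 31}, right has 1 {34}.
          Root 9: left subtree has 1 node {27}, right has 1 {31}.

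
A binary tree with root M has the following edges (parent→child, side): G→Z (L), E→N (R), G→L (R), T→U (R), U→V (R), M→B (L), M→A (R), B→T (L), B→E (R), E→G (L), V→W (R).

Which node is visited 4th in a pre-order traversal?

Pre-order visits the node, then its left subtree, then its right subtree.
Visit M.
At M: go left to B.
  Visit B.
  At B: go left to T.
    Visit T.
    At T: no left child.
    At T: go right to U.
      Visit U.
      At U: no left child.
      At U: go right to V.
        Visit V.
        At V: no left child.
        At V: go right to W.
          W is a leaf — visit W.
  At B: go right to E.
    Visit E.
    At E: go left to G.
      Visit G.
      At G: go left to Z.
        Z is a leaf — visit Z.
      At G: go right to L.
        L is a leaf — visit L.
    At E: go right to N.
      N is a leaf — visit N.
At M: go right to A.
  A is a leaf — visit A.
Full pre-order sequence: M, B, T, U, V, W, E, G, Z, L, N, A.

U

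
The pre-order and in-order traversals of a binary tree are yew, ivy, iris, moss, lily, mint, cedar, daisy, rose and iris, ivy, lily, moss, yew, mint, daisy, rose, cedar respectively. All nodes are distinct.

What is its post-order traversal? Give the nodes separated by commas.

The first element of pre-order is the root; it splits in-order into left and right subtrees.
Root yew: left subtree has 4 nodes {iris, ivy, lily, moss}, right has 4 {mint, daisy, rose, cedar}.
  Root ivy: left subtree has 1 node {iris}, right has 2 {lily, moss}.
    Root moss: left subtree has 1 node {lily}, right has 0 { }.
  Root mint: left subtree has 0 nodes { }, right has 3 {daisy, rose, cedar}.
    Root cedar: left subtree has 2 nodes {daisy, rose}, right has 0 { }.
      Root daisy: left subtree has 0 nodes { }, right has 1 {rose}.

iris, lily, moss, ivy, rose, daisy, cedar, mint, yew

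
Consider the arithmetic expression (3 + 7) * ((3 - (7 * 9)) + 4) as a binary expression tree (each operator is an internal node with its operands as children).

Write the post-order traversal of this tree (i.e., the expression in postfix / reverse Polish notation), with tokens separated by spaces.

Post-order on an expression tree gives postfix notation: for each operator, emit left operand, right operand, then the operator.

3 7 + 3 7 9 * - 4 + *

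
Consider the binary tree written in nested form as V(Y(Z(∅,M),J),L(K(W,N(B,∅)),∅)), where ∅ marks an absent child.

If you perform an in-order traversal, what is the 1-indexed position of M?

In-order visits the left subtree, then the node, then the right subtree.
At V: go left to Y.
  At Y: go left to Z.
    At Z: no left child.
    Visit Z.
    At Z: go right to M.
      M is a leaf — visit M.
  Visit Y.
  At Y: go right to J.
    J is a leaf — visit J.
Visit V.
At V: go right to L.
  At L: go left to K.
    At K: go left to W.
      W is a leaf — visit W.
    Visit K.
    At K: go right to N.
      At N: go left to B.
        B is a leaf — visit B.
      Visit N.
      At N: no right child.
  Visit L.
  At L: no right child.
Full in-order sequence: Z, M, Y, J, V, W, K, B, N, L.

2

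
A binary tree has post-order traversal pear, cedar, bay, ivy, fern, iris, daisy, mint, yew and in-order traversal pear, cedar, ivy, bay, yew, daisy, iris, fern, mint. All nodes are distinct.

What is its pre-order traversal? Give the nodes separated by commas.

yew, ivy, cedar, pear, bay, mint, daisy, iris, fern

The last element of post-order is the root; it splits in-order into left and right subtrees.
Root yew: left subtree has 4 nodes {pear, cedar, ivy, bay}, right has 4 {daisy, iris, fern, mint}.
  Root ivy: left subtree has 2 nodes {pear, cedar}, right has 1 {bay}.
    Root cedar: left subtree has 1 node {pear}, right has 0 { }.
  Root mint: left subtree has 3 nodes {daisy, iris, fern}, right has 0 { }.
    Root daisy: left subtree has 0 nodes { }, right has 2 {iris, fern}.
      Root iris: left subtree has 0 nodes { }, right has 1 {fern}.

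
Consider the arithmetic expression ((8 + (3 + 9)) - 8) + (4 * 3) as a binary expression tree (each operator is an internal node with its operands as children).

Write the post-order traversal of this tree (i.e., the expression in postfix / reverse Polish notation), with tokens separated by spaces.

Post-order on an expression tree gives postfix notation: for each operator, emit left operand, right operand, then the operator.

8 3 9 + + 8 - 4 3 * +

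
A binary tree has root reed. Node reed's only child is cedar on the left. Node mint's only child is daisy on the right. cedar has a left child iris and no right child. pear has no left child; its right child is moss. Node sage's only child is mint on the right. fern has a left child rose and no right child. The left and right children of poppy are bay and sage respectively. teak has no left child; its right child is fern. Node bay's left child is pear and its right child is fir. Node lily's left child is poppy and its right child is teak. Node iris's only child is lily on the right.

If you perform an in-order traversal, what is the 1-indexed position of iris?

1

In-order visits the left subtree, then the node, then the right subtree.
At reed: go left to cedar.
  At cedar: go left to iris.
    At iris: no left child.
    Visit iris.
    At iris: go right to lily.
      At lily: go left to poppy.
        At poppy: go left to bay.
          At bay: go left to pear.
            At pear: no left child.
            Visit pear.
            At pear: go right to moss.
              moss is a leaf — visit moss.
          Visit bay.
          At bay: go right to fir.
            fir is a leaf — visit fir.
        Visit poppy.
        At poppy: go right to sage.
          At sage: no left child.
          Visit sage.
          At sage: go right to mint.
            At mint: no left child.
            Visit mint.
            At mint: go right to daisy.
              daisy is a leaf — visit daisy.
      Visit lily.
      At lily: go right to teak.
        At teak: no left child.
        Visit teak.
        At teak: go right to fern.
          At fern: go left to rose.
            rose is a leaf — visit rose.
          Visit fern.
          At fern: no right child.
  Visit cedar.
  At cedar: no right child.
Visit reed.
At reed: no right child.
Full in-order sequence: iris, pear, moss, bay, fir, poppy, sage, mint, daisy, lily, teak, rose, fern, cedar, reed.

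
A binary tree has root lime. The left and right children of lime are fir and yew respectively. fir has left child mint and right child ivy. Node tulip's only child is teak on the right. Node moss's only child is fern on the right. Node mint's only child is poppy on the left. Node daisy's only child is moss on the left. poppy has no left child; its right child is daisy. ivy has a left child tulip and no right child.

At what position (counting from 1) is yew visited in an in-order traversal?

11

In-order visits the left subtree, then the node, then the right subtree.
At lime: go left to fir.
  At fir: go left to mint.
    At mint: go left to poppy.
      At poppy: no left child.
      Visit poppy.
      At poppy: go right to daisy.
        At daisy: go left to moss.
          At moss: no left child.
          Visit moss.
          At moss: go right to fern.
            fern is a leaf — visit fern.
        Visit daisy.
        At daisy: no right child.
    Visit mint.
    At mint: no right child.
  Visit fir.
  At fir: go right to ivy.
    At ivy: go left to tulip.
      At tulip: no left child.
      Visit tulip.
      At tulip: go right to teak.
        teak is a leaf — visit teak.
    Visit ivy.
    At ivy: no right child.
Visit lime.
At lime: go right to yew.
  yew is a leaf — visit yew.
Full in-order sequence: poppy, moss, fern, daisy, mint, fir, tulip, teak, ivy, lime, yew.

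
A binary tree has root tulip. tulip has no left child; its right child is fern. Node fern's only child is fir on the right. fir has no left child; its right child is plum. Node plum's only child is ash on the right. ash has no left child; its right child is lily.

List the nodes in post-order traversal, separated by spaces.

Post-order visits the left subtree, then the right subtree, then the node.
At tulip: no left child.
At tulip: go right to fern.
  At fern: no left child.
  At fern: go right to fir.
    At fir: no left child.
    At fir: go right to plum.
      At plum: no left child.
      At plum: go right to ash.
        At ash: no left child.
        At ash: go right to lily.
          lily is a leaf — visit lily.
        Visit ash.
      Visit plum.
    Visit fir.
  Visit fern.
Visit tulip.

lily ash plum fir fern tulip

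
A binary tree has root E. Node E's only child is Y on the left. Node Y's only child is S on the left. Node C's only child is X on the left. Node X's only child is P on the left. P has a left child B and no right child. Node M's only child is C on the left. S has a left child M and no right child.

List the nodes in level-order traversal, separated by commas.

Level-order visits nodes level by level from the root, left to right within each level.
Level 0: E
Level 1: Y
Level 2: S
Level 3: M
Level 4: C
Level 5: X
Level 6: P
Level 7: B

E, Y, S, M, C, X, P, B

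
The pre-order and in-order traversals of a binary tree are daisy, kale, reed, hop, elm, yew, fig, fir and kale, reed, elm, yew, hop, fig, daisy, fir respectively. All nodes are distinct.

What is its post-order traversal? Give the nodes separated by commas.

The first element of pre-order is the root; it splits in-order into left and right subtrees.
Root daisy: left subtree has 6 nodes {kale, reed, elm, yew, hop, fig}, right has 1 {fir}.
  Root kale: left subtree has 0 nodes { }, right has 5 {reed, elm, yew, hop, fig}.
    Root reed: left subtree has 0 nodes { }, right has 4 {elm, yew, hop, fig}.
      Root hop: left subtree has 2 nodes {elm, yew}, right has 1 {fig}.
        Root elm: left subtree has 0 nodes { }, right has 1 {yew}.

yew, elm, fig, hop, reed, kale, fir, daisy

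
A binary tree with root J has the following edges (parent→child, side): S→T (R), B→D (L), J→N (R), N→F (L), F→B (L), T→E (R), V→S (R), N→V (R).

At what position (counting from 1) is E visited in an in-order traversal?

In-order visits the left subtree, then the node, then the right subtree.
At J: no left child.
Visit J.
At J: go right to N.
  At N: go left to F.
    At F: go left to B.
      At B: go left to D.
        D is a leaf — visit D.
      Visit B.
      At B: no right child.
    Visit F.
    At F: no right child.
  Visit N.
  At N: go right to V.
    At V: no left child.
    Visit V.
    At V: go right to S.
      At S: no left child.
      Visit S.
      At S: go right to T.
        At T: no left child.
        Visit T.
        At T: go right to E.
          E is a leaf — visit E.
Full in-order sequence: J, D, B, F, N, V, S, T, E.

9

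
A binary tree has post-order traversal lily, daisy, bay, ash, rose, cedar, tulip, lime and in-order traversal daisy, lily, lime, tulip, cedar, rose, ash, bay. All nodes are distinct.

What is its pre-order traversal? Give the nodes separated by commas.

The last element of post-order is the root; it splits in-order into left and right subtrees.
Root lime: left subtree has 2 nodes {daisy, lily}, right has 5 {tulip, cedar, rose, ash, bay}.
  Root daisy: left subtree has 0 nodes { }, right has 1 {lily}.
  Root tulip: left subtree has 0 nodes { }, right has 4 {cedar, rose, ash, bay}.
    Root cedar: left subtree has 0 nodes { }, right has 3 {rose, ash, bay}.
      Root rose: left subtree has 0 nodes { }, right has 2 {ash, bay}.
        Root ash: left subtree has 0 nodes { }, right has 1 {bay}.

lime, daisy, lily, tulip, cedar, rose, ash, bay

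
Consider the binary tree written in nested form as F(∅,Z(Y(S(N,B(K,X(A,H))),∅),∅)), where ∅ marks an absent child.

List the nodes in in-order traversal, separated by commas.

F, N, S, K, B, A, X, H, Y, Z

In-order visits the left subtree, then the node, then the right subtree.
At F: no left child.
Visit F.
At F: go right to Z.
  At Z: go left to Y.
    At Y: go left to S.
      At S: go left to N.
        N is a leaf — visit N.
      Visit S.
      At S: go right to B.
        At B: go left to K.
          K is a leaf — visit K.
        Visit B.
        At B: go right to X.
          At X: go left to A.
            A is a leaf — visit A.
          Visit X.
          At X: go right to H.
            H is a leaf — visit H.
    Visit Y.
    At Y: no right child.
  Visit Z.
  At Z: no right child.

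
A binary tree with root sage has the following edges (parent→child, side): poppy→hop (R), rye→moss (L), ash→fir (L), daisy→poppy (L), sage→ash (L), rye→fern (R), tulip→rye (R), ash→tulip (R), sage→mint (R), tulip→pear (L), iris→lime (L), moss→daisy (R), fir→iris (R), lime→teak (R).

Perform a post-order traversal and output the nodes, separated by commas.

teak, lime, iris, fir, pear, hop, poppy, daisy, moss, fern, rye, tulip, ash, mint, sage

Post-order visits the left subtree, then the right subtree, then the node.
At sage: go left to ash.
  At ash: go left to fir.
    At fir: no left child.
    At fir: go right to iris.
      At iris: go left to lime.
        At lime: no left child.
        At lime: go right to teak.
          teak is a leaf — visit teak.
        Visit lime.
      At iris: no right child.
      Visit iris.
    Visit fir.
  At ash: go right to tulip.
    At tulip: go left to pear.
      pear is a leaf — visit pear.
    At tulip: go right to rye.
      At rye: go left to moss.
        At moss: no left child.
        At moss: go right to daisy.
          At daisy: go left to poppy.
            At poppy: no left child.
            At poppy: go right to hop.
              hop is a leaf — visit hop.
            Visit poppy.
          At daisy: no right child.
          Visit daisy.
        Visit moss.
      At rye: go right to fern.
        fern is a leaf — visit fern.
      Visit rye.
    Visit tulip.
  Visit ash.
At sage: go right to mint.
  mint is a leaf — visit mint.
Visit sage.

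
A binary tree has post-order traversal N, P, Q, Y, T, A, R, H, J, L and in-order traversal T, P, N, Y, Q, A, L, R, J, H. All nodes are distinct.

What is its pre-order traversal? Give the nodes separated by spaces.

The last element of post-order is the root; it splits in-order into left and right subtrees.
Root L: left subtree has 6 nodes {T, P, N, Y, Q, A}, right has 3 {R, J, H}.
  Root A: left subtree has 5 nodes {T, P, N, Y, Q}, right has 0 { }.
    Root T: left subtree has 0 nodes { }, right has 4 {P, N, Y, Q}.
      Root Y: left subtree has 2 nodes {P, N}, right has 1 {Q}.
        Root P: left subtree has 0 nodes { }, right has 1 {N}.
  Root J: left subtree has 1 node {R}, right has 1 {H}.

L A T Y P N Q J R H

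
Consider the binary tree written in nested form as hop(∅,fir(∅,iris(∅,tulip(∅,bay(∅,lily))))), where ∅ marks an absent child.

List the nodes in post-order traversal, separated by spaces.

Post-order visits the left subtree, then the right subtree, then the node.
At hop: no left child.
At hop: go right to fir.
  At fir: no left child.
  At fir: go right to iris.
    At iris: no left child.
    At iris: go right to tulip.
      At tulip: no left child.
      At tulip: go right to bay.
        At bay: no left child.
        At bay: go right to lily.
          lily is a leaf — visit lily.
        Visit bay.
      Visit tulip.
    Visit iris.
  Visit fir.
Visit hop.

lily bay tulip iris fir hop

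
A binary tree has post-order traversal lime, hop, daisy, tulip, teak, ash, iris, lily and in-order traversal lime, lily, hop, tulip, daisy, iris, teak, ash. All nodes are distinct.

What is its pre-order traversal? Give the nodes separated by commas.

The last element of post-order is the root; it splits in-order into left and right subtrees.
Root lily: left subtree has 1 node {lime}, right has 6 {hop, tulip, daisy, iris, teak, ash}.
  Root iris: left subtree has 3 nodes {hop, tulip, daisy}, right has 2 {teak, ash}.
    Root tulip: left subtree has 1 node {hop}, right has 1 {daisy}.
    Root ash: left subtree has 1 node {teak}, right has 0 { }.

lily, lime, iris, tulip, hop, daisy, ash, teak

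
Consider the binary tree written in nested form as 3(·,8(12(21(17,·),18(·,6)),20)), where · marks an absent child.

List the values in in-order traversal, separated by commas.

3, 17, 21, 12, 18, 6, 8, 20

In-order visits the left subtree, then the node, then the right subtree.
At 3: no left child.
Visit 3.
At 3: go right to 8.
  At 8: go left to 12.
    At 12: go left to 21.
      At 21: go left to 17.
        17 is a leaf — visit 17.
      Visit 21.
      At 21: no right child.
    Visit 12.
    At 12: go right to 18.
      At 18: no left child.
      Visit 18.
      At 18: go right to 6.
        6 is a leaf — visit 6.
  Visit 8.
  At 8: go right to 20.
    20 is a leaf — visit 20.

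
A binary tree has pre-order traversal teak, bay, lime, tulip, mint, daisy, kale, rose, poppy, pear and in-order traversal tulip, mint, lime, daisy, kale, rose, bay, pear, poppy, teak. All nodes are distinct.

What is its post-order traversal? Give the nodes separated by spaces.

mint tulip rose kale daisy lime pear poppy bay teak

The first element of pre-order is the root; it splits in-order into left and right subtrees.
Root teak: left subtree has 9 nodes {tulip, mint, lime, daisy, kale, rose, bay, pear, poppy}, right has 0 { }.
  Root bay: left subtree has 6 nodes {tulip, mint, lime, daisy, kale, rose}, right has 2 {pear, poppy}.
    Root lime: left subtree has 2 nodes {tulip, mint}, right has 3 {daisy, kale, rose}.
      Root tulip: left subtree has 0 nodes { }, right has 1 {mint}.
      Root daisy: left subtree has 0 nodes { }, right has 2 {kale, rose}.
        Root kale: left subtree has 0 nodes { }, right has 1 {rose}.
    Root poppy: left subtree has 1 node {pear}, right has 0 { }.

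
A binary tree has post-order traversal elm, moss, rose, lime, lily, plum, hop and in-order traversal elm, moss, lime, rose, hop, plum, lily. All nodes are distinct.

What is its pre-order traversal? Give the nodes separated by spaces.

hop lime moss elm rose plum lily

The last element of post-order is the root; it splits in-order into left and right subtrees.
Root hop: left subtree has 4 nodes {elm, moss, lime, rose}, right has 2 {plum, lily}.
  Root lime: left subtree has 2 nodes {elm, moss}, right has 1 {rose}.
    Root moss: left subtree has 1 node {elm}, right has 0 { }.
  Root plum: left subtree has 0 nodes { }, right has 1 {lily}.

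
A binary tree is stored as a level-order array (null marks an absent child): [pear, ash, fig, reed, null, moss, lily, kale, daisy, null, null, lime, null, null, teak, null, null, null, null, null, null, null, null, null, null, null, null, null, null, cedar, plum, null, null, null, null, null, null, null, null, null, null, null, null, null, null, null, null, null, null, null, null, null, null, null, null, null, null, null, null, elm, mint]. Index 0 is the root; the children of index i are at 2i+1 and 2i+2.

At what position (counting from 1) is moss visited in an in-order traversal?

In-order visits the left subtree, then the node, then the right subtree.
At pear: go left to ash.
  At ash: go left to reed.
    At reed: go left to kale.
      kale is a leaf — visit kale.
    Visit reed.
    At reed: go right to daisy.
      daisy is a leaf — visit daisy.
  Visit ash.
  At ash: no right child.
Visit pear.
At pear: go right to fig.
  At fig: go left to moss.
    At moss: go left to lime.
      lime is a leaf — visit lime.
    Visit moss.
    At moss: no right child.
  Visit fig.
  At fig: go right to lily.
    At lily: no left child.
    Visit lily.
    At lily: go right to teak.
      At teak: go left to cedar.
        At cedar: go left to elm.
          elm is a leaf — visit elm.
        Visit cedar.
        At cedar: go right to mint.
          mint is a leaf — visit mint.
      Visit teak.
      At teak: go right to plum.
        plum is a leaf — visit plum.
Full in-order sequence: kale, reed, daisy, ash, pear, lime, moss, fig, lily, elm, cedar, mint, teak, plum.

7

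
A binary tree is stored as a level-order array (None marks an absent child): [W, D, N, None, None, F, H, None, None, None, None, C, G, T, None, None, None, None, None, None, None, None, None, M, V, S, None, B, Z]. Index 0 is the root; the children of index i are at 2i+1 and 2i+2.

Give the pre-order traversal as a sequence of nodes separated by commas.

Pre-order visits the node, then its left subtree, then its right subtree.
Visit W.
At W: go left to D.
  D is a leaf — visit D.
At W: go right to N.
  Visit N.
  At N: go left to F.
    Visit F.
    At F: go left to C.
      Visit C.
      At C: go left to M.
        M is a leaf — visit M.
      At C: go right to V.
        V is a leaf — visit V.
    At F: go right to G.
      Visit G.
      At G: go left to S.
        S is a leaf — visit S.
      At G: no right child.
  At N: go right to H.
    Visit H.
    At H: go left to T.
      Visit T.
      At T: go left to B.
        B is a leaf — visit B.
      At T: go right to Z.
        Z is a leaf — visit Z.
    At H: no right child.

W, D, N, F, C, M, V, G, S, H, T, B, Z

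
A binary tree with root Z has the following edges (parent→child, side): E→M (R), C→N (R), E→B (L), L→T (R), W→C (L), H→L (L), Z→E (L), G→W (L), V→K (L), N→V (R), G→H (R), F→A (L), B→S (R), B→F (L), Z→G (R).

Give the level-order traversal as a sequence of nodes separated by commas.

Z, E, G, B, M, W, H, F, S, C, L, A, N, T, V, K

Level-order visits nodes level by level from the root, left to right within each level.
Level 0: Z
Level 1: E, G
Level 2: B, M, W, H
Level 3: F, S, C, L
Level 4: A, N, T
Level 5: V
Level 6: K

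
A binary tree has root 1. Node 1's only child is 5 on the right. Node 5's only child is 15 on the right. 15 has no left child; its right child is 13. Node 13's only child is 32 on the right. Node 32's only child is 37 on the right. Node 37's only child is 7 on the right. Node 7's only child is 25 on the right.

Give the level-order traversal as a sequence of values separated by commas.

1, 5, 15, 13, 32, 37, 7, 25

Level-order visits nodes level by level from the root, left to right within each level.
Level 0: 1
Level 1: 5
Level 2: 15
Level 3: 13
Level 4: 32
Level 5: 37
Level 6: 7
Level 7: 25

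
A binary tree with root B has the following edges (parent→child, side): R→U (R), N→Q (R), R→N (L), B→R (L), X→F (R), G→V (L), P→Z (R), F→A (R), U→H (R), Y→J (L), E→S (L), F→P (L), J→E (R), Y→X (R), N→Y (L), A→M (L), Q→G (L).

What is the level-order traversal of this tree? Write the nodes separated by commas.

Level-order visits nodes level by level from the root, left to right within each level.
Level 0: B
Level 1: R
Level 2: N, U
Level 3: Y, Q, H
Level 4: J, X, G
Level 5: E, F, V
Level 6: S, P, A
Level 7: Z, M

B, R, N, U, Y, Q, H, J, X, G, E, F, V, S, P, A, Z, M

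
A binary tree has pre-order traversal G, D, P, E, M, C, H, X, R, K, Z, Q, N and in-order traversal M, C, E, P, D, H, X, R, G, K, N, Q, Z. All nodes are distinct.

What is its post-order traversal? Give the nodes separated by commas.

The first element of pre-order is the root; it splits in-order into left and right subtrees.
Root G: left subtree has 8 nodes {M, C, E, P, D, H, X, R}, right has 4 {K, N, Q, Z}.
  Root D: left subtree has 4 nodes {M, C, E, P}, right has 3 {H, X, R}.
    Root P: left subtree has 3 nodes {M, C, E}, right has 0 { }.
      Root E: left subtree has 2 nodes {M, C}, right has 0 { }.
        Root M: left subtree has 0 nodes { }, right has 1 {C}.
    Root H: left subtree has 0 nodes { }, right has 2 {X, R}.
      Root X: left subtree has 0 nodes { }, right has 1 {R}.
  Root K: left subtree has 0 nodes { }, right has 3 {N, Q, Z}.
    Root Z: left subtree has 2 nodes {N, Q}, right has 0 { }.
      Root Q: left subtree has 1 node {N}, right has 0 { }.

C, M, E, P, R, X, H, D, N, Q, Z, K, G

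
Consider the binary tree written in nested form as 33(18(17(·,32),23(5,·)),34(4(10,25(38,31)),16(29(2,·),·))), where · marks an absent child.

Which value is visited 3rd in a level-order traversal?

Level-order visits nodes level by level from the root, left to right within each level.
Level 0: 33
Level 1: 18, 34
Level 2: 17, 23, 4, 16
Level 3: 32, 5, 10, 25, 29
Level 4: 38, 31, 2
Full level-order sequence: 33, 18, 34, 17, 23, 4, 16, 32, 5, 10, 25, 29, 38, 31, 2.

34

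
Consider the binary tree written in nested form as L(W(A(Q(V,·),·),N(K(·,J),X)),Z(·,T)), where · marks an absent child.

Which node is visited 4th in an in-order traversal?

In-order visits the left subtree, then the node, then the right subtree.
At L: go left to W.
  At W: go left to A.
    At A: go left to Q.
      At Q: go left to V.
        V is a leaf — visit V.
      Visit Q.
      At Q: no right child.
    Visit A.
    At A: no right child.
  Visit W.
  At W: go right to N.
    At N: go left to K.
      At K: no left child.
      Visit K.
      At K: go right to J.
        J is a leaf — visit J.
    Visit N.
    At N: go right to X.
      X is a leaf — visit X.
Visit L.
At L: go right to Z.
  At Z: no left child.
  Visit Z.
  At Z: go right to T.
    T is a leaf — visit T.
Full in-order sequence: V, Q, A, W, K, J, N, X, L, Z, T.

W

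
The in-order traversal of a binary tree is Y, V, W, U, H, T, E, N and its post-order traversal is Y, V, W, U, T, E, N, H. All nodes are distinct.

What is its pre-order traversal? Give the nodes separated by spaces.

The last element of post-order is the root; it splits in-order into left and right subtrees.
Root H: left subtree has 4 nodes {Y, V, W, U}, right has 3 {T, E, N}.
  Root U: left subtree has 3 nodes {Y, V, W}, right has 0 { }.
    Root W: left subtree has 2 nodes {Y, V}, right has 0 { }.
      Root V: left subtree has 1 node {Y}, right has 0 { }.
  Root N: left subtree has 2 nodes {T, E}, right has 0 { }.
    Root E: left subtree has 1 node {T}, right has 0 { }.

H U W V Y N E T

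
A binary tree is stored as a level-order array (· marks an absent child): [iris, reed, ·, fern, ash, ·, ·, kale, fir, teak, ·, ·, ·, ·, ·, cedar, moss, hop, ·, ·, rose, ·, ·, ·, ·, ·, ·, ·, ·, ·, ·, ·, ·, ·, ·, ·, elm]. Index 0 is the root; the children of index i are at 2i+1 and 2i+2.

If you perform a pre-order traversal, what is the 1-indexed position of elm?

Pre-order visits the node, then its left subtree, then its right subtree.
Visit iris.
At iris: go left to reed.
  Visit reed.
  At reed: go left to fern.
    Visit fern.
    At fern: go left to kale.
      Visit kale.
      At kale: go left to cedar.
        cedar is a leaf — visit cedar.
      At kale: go right to moss.
        moss is a leaf — visit moss.
    At fern: go right to fir.
      Visit fir.
      At fir: go left to hop.
        Visit hop.
        At hop: no left child.
        At hop: go right to elm.
          elm is a leaf — visit elm.
      At fir: no right child.
  At reed: go right to ash.
    Visit ash.
    At ash: go left to teak.
      Visit teak.
      At teak: no left child.
      At teak: go right to rose.
        rose is a leaf — visit rose.
    At ash: no right child.
At iris: no right child.
Full pre-order sequence: iris, reed, fern, kale, cedar, moss, fir, hop, elm, ash, teak, rose.

9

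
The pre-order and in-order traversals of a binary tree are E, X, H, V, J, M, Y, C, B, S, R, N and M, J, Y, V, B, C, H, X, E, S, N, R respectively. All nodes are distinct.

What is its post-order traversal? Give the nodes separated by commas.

The first element of pre-order is the root; it splits in-order into left and right subtrees.
Root E: left subtree has 8 nodes {M, J, Y, V, B, C, H, X}, right has 3 {S, N, R}.
  Root X: left subtree has 7 nodes {M, J, Y, V, B, C, H}, right has 0 { }.
    Root H: left subtree has 6 nodes {M, J, Y, V, B, C}, right has 0 { }.
      Root V: left subtree has 3 nodes {M, J, Y}, right has 2 {B, C}.
        Root J: left subtree has 1 node {M}, right has 1 {Y}.
        Root C: left subtree has 1 node {B}, right has 0 { }.
  Root S: left subtree has 0 nodes { }, right has 2 {N, R}.
    Root R: left subtree has 1 node {N}, right has 0 { }.

M, Y, J, B, C, V, H, X, N, R, S, E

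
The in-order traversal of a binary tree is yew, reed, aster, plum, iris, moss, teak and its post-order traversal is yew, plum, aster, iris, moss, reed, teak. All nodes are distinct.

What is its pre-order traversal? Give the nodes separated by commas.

teak, reed, yew, moss, iris, aster, plum

The last element of post-order is the root; it splits in-order into left and right subtrees.
Root teak: left subtree has 6 nodes {yew, reed, aster, plum, iris, moss}, right has 0 { }.
  Root reed: left subtree has 1 node {yew}, right has 4 {aster, plum, iris, moss}.
    Root moss: left subtree has 3 nodes {aster, plum, iris}, right has 0 { }.
      Root iris: left subtree has 2 nodes {aster, plum}, right has 0 { }.
        Root aster: left subtree has 0 nodes { }, right has 1 {plum}.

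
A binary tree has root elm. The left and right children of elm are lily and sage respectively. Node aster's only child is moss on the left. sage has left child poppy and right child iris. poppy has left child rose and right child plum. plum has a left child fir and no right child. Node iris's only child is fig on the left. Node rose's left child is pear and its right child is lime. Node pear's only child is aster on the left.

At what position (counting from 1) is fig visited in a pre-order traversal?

13

Pre-order visits the node, then its left subtree, then its right subtree.
Visit elm.
At elm: go left to lily.
  lily is a leaf — visit lily.
At elm: go right to sage.
  Visit sage.
  At sage: go left to poppy.
    Visit poppy.
    At poppy: go left to rose.
      Visit rose.
      At rose: go left to pear.
        Visit pear.
        At pear: go left to aster.
          Visit aster.
          At aster: go left to moss.
            moss is a leaf — visit moss.
          At aster: no right child.
        At pear: no right child.
      At rose: go right to lime.
        lime is a leaf — visit lime.
    At poppy: go right to plum.
      Visit plum.
      At plum: go left to fir.
        fir is a leaf — visit fir.
      At plum: no right child.
  At sage: go right to iris.
    Visit iris.
    At iris: go left to fig.
      fig is a leaf — visit fig.
    At iris: no right child.
Full pre-order sequence: elm, lily, sage, poppy, rose, pear, aster, moss, lime, plum, fir, iris, fig.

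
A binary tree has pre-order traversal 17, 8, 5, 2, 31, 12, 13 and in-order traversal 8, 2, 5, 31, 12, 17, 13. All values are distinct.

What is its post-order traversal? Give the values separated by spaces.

The first element of pre-order is the root; it splits in-order into left and right subtrees.
Root 17: left subtree has 5 nodes {8, 2, 5, 31, 12}, right has 1 {13}.
  Root 8: left subtree has 0 nodes { }, right has 4 {2, 5, 31, 12}.
    Root 5: left subtree has 1 node {2}, right has 2 {31, 12}.
      Root 31: left subtree has 0 nodes { }, right has 1 {12}.

2 12 31 5 8 13 17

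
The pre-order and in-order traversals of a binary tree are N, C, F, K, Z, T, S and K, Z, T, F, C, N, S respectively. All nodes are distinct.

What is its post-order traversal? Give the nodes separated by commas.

T, Z, K, F, C, S, N

The first element of pre-order is the root; it splits in-order into left and right subtrees.
Root N: left subtree has 5 nodes {K, Z, T, F, C}, right has 1 {S}.
  Root C: left subtree has 4 nodes {K, Z, T, F}, right has 0 { }.
    Root F: left subtree has 3 nodes {K, Z, T}, right has 0 { }.
      Root K: left subtree has 0 nodes { }, right has 2 {Z, T}.
        Root Z: left subtree has 0 nodes { }, right has 1 {T}.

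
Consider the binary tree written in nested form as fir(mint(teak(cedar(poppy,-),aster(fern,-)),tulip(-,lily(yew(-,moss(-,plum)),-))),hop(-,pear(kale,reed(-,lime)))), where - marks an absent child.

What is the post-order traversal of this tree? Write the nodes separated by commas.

poppy, cedar, fern, aster, teak, plum, moss, yew, lily, tulip, mint, kale, lime, reed, pear, hop, fir

Post-order visits the left subtree, then the right subtree, then the node.
At fir: go left to mint.
  At mint: go left to teak.
    At teak: go left to cedar.
      At cedar: go left to poppy.
        poppy is a leaf — visit poppy.
      At cedar: no right child.
      Visit cedar.
    At teak: go right to aster.
      At aster: go left to fern.
        fern is a leaf — visit fern.
      At aster: no right child.
      Visit aster.
    Visit teak.
  At mint: go right to tulip.
    At tulip: no left child.
    At tulip: go right to lily.
      At lily: go left to yew.
        At yew: no left child.
        At yew: go right to moss.
          At moss: no left child.
          At moss: go right to plum.
            plum is a leaf — visit plum.
          Visit moss.
        Visit yew.
      At lily: no right child.
      Visit lily.
    Visit tulip.
  Visit mint.
At fir: go right to hop.
  At hop: no left child.
  At hop: go right to pear.
    At pear: go left to kale.
      kale is a leaf — visit kale.
    At pear: go right to reed.
      At reed: no left child.
      At reed: go right to lime.
        lime is a leaf — visit lime.
      Visit reed.
    Visit pear.
  Visit hop.
Visit fir.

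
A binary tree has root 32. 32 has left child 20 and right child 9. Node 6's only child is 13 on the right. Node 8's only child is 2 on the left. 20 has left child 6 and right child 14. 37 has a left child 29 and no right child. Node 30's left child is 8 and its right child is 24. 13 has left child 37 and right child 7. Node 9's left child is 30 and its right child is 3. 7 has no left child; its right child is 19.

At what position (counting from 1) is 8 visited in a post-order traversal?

10

Post-order visits the left subtree, then the right subtree, then the node.
At 32: go left to 20.
  At 20: go left to 6.
    At 6: no left child.
    At 6: go right to 13.
      At 13: go left to 37.
        At 37: go left to 29.
          29 is a leaf — visit 29.
        At 37: no right child.
        Visit 37.
      At 13: go right to 7.
        At 7: no left child.
        At 7: go right to 19.
          19 is a leaf — visit 19.
        Visit 7.
      Visit 13.
    Visit 6.
  At 20: go right to 14.
    14 is a leaf — visit 14.
  Visit 20.
At 32: go right to 9.
  At 9: go left to 30.
    At 30: go left to 8.
      At 8: go left to 2.
        2 is a leaf — visit 2.
      At 8: no right child.
      Visit 8.
    At 30: go right to 24.
      24 is a leaf — visit 24.
    Visit 30.
  At 9: go right to 3.
    3 is a leaf — visit 3.
  Visit 9.
Visit 32.
Full post-order sequence: 29, 37, 19, 7, 13, 6, 14, 20, 2, 8, 24, 30, 3, 9, 32.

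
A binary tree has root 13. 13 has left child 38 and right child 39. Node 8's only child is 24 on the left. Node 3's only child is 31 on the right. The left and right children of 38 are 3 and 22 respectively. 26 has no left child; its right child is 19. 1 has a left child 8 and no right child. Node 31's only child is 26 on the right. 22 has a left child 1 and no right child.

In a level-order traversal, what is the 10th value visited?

19

Level-order visits nodes level by level from the root, left to right within each level.
Level 0: 13
Level 1: 38, 39
Level 2: 3, 22
Level 3: 31, 1
Level 4: 26, 8
Level 5: 19, 24
Full level-order sequence: 13, 38, 39, 3, 22, 31, 1, 26, 8, 19, 24.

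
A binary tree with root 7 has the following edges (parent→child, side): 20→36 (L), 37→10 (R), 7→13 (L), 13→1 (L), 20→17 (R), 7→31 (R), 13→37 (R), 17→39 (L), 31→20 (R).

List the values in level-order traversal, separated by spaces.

7 13 31 1 37 20 10 36 17 39

Level-order visits nodes level by level from the root, left to right within each level.
Level 0: 7
Level 1: 13, 31
Level 2: 1, 37, 20
Level 3: 10, 36, 17
Level 4: 39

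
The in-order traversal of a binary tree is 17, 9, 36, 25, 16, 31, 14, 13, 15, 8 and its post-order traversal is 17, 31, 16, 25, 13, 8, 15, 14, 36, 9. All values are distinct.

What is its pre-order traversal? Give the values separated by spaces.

9 17 36 14 25 16 31 15 13 8

The last element of post-order is the root; it splits in-order into left and right subtrees.
Root 9: left subtree has 1 node {17}, right has 8 {36, 25, 16, 31, 14, 13, 15, 8}.
  Root 36: left subtree has 0 nodes { }, right has 7 {25, 16, 31, 14, 13, 15, 8}.
    Root 14: left subtree has 3 nodes {25, 16, 31}, right has 3 {13, 15, 8}.
      Root 25: left subtree has 0 nodes { }, right has 2 {16, 31}.
        Root 16: left subtree has 0 nodes { }, right has 1 {31}.
      Root 15: left subtree has 1 node {13}, right has 1 {8}.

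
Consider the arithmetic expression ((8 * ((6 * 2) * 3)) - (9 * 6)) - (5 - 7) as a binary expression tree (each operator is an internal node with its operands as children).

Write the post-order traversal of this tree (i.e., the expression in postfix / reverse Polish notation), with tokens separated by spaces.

8 6 2 * 3 * * 9 6 * - 5 7 - -

Post-order on an expression tree gives postfix notation: for each operator, emit left operand, right operand, then the operator.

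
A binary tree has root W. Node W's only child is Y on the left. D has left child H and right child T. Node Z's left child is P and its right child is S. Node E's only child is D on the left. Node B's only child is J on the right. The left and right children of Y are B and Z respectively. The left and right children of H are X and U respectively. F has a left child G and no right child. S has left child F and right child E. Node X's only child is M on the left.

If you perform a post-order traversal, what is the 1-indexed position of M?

6

Post-order visits the left subtree, then the right subtree, then the node.
At W: go left to Y.
  At Y: go left to B.
    At B: no left child.
    At B: go right to J.
      J is a leaf — visit J.
    Visit B.
  At Y: go right to Z.
    At Z: go left to P.
      P is a leaf — visit P.
    At Z: go right to S.
      At S: go left to F.
        At F: go left to G.
          G is a leaf — visit G.
        At F: no right child.
        Visit F.
      At S: go right to E.
        At E: go left to D.
          At D: go left to H.
            At H: go left to X.
              At X: go left to M.
                M is a leaf — visit M.
              At X: no right child.
              Visit X.
            At H: go right to U.
              U is a leaf — visit U.
            Visit H.
          At D: go right to T.
            T is a leaf — visit T.
          Visit D.
        At E: no right child.
        Visit E.
      Visit S.
    Visit Z.
  Visit Y.
At W: no right child.
Visit W.
Full post-order sequence: J, B, P, G, F, M, X, U, H, T, D, E, S, Z, Y, W.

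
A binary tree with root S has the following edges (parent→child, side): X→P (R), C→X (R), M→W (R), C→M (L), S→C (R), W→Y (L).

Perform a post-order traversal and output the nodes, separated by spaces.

Post-order visits the left subtree, then the right subtree, then the node.
At S: no left child.
At S: go right to C.
  At C: go left to M.
    At M: no left child.
    At M: go right to W.
      At W: go left to Y.
        Y is a leaf — visit Y.
      At W: no right child.
      Visit W.
    Visit M.
  At C: go right to X.
    At X: no left child.
    At X: go right to P.
      P is a leaf — visit P.
    Visit X.
  Visit C.
Visit S.

Y W M P X C S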